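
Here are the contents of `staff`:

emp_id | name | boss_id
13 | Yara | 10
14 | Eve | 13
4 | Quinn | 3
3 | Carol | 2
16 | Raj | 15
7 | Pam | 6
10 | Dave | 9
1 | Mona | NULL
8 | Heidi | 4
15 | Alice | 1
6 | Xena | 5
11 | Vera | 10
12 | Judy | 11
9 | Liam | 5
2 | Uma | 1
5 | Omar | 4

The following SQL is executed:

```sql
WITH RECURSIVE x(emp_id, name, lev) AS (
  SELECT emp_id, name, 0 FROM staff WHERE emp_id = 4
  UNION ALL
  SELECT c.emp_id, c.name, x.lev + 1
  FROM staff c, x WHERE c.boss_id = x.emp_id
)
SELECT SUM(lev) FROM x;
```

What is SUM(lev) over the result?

Base: emp_id=4 (Quinn) at lev 0.
Iteration 1: rows with boss_id in {4} -> Omar (id 5, lev 1), Heidi (id 8, lev 1).
Iteration 2: rows with boss_id in {5,8} -> Xena (id 6, lev 2), Liam (id 9, lev 2).
Iteration 3: rows with boss_id in {6,9} -> Pam (id 7, lev 3), Dave (id 10, lev 3).
Iteration 4: rows with boss_id in {7,10} -> Vera (id 11, lev 4), Yara (id 13, lev 4).
Iteration 5: rows with boss_id in {11,13} -> Judy (id 12, lev 5), Eve (id 14, lev 5).
Iteration 6: no rows with boss_id in {12,14}; recursion stops.
SUM(lev) = 0 + 1 + 1 + 2 + 2 + 3 + 3 + 4 + 4 + 5 + 5 = 30.

30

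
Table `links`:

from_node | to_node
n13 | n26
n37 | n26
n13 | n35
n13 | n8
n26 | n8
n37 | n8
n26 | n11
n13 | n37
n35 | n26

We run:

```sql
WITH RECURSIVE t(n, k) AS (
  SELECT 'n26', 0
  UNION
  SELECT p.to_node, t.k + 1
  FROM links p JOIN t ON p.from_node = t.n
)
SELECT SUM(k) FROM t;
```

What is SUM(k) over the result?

2

Base: (n26, k=0).
Iteration 1: edges from {n26} -> (n11, k=1), (n8, k=1).
Iteration 2: no outgoing edges from {n11,n8}; recursion stops.
SUM(k) = 0 + 1 + 1 = 2.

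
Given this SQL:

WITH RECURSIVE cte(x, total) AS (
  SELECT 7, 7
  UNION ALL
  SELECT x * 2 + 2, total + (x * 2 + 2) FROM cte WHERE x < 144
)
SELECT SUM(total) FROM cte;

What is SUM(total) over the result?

1038

Base: x=7, total=7.
Iteration 1: 7 < 144 holds -> x = 7 * 2 + 2 = 16, total = 7 + 16 = 23.
Iteration 2: 16 < 144 holds -> x = 16 * 2 + 2 = 34, total = 23 + 34 = 57.
Iteration 3: 34 < 144 holds -> x = 34 * 2 + 2 = 70, total = 57 + 70 = 127.
Iteration 4: 70 < 144 holds -> x = 70 * 2 + 2 = 142, total = 127 + 142 = 269.
Iteration 5: 142 < 144 holds -> x = 142 * 2 + 2 = 286, total = 269 + 286 = 555.
Iteration 6: 286 < 144 fails; recursion stops.
SUM(total) = 7 + 23 + 57 + 127 + 269 + 555 = 1038.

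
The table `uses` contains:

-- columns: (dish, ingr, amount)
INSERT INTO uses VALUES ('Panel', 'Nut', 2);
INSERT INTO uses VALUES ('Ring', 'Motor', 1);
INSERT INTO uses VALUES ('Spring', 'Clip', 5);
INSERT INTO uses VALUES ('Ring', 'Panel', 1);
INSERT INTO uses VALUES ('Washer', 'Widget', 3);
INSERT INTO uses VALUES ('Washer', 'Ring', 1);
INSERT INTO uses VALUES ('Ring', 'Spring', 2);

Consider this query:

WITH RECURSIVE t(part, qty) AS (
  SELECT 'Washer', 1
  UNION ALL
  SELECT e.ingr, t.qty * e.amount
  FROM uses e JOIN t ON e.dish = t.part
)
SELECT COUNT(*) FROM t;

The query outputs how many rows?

Base: (Washer, qty=1).
Iteration 1: components of {Washer} -> Ring = 1*1 = 1, Widget = 1*3 = 3.
Iteration 2: components of {Ring,Widget} -> Motor = 1*1 = 1, Panel = 1*1 = 1, Spring = 1*2 = 2.
Iteration 3: components of {Motor,Panel,Spring} -> Clip = 2*5 = 10, Nut = 1*2 = 2.
Iteration 4: no further components; recursion stops.
Total rows emitted: 8.

8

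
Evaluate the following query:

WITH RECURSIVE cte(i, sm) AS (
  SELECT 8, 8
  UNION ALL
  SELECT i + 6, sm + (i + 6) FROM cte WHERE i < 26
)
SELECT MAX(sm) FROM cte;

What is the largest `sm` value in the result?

68

Base: i=8, sm=8.
Iteration 1: 8 < 26 holds -> i = 8 + 6 = 14, sm = 8 + 14 = 22.
Iteration 2: 14 < 26 holds -> i = 14 + 6 = 20, sm = 22 + 20 = 42.
Iteration 3: 20 < 26 holds -> i = 20 + 6 = 26, sm = 42 + 26 = 68.
Iteration 4: 26 < 26 fails; recursion stops.
sm values: 8, 22, 42, 68; the maximum is 68.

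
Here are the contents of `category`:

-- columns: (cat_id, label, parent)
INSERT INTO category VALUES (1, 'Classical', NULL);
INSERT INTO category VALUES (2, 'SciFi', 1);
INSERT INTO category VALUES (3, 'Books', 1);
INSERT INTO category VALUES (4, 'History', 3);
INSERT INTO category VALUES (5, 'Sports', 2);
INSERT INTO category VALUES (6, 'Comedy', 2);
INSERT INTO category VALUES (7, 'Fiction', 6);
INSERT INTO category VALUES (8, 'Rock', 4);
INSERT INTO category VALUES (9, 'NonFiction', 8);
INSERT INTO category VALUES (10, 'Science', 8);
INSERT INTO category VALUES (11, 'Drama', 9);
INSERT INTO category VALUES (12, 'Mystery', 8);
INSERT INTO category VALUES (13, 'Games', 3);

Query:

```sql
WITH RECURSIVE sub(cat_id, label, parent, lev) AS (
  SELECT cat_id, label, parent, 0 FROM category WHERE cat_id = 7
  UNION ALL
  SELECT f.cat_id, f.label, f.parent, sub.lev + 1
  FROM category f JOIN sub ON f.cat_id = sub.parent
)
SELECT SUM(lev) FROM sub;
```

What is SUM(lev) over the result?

6

Base: cat_id=7 (Fiction), parent=6, lev 0.
Iteration 1: join on cat_id=6 -> Comedy (id 6, parent=2, lev 1).
Iteration 2: join on cat_id=2 -> SciFi (id 2, parent=1, lev 2).
Iteration 3: join on cat_id=1 -> Classical (id 1, parent=NULL, lev 3).
Iteration 4: parent is NULL; no match; recursion stops.
SUM(lev) = 0 + 1 + 2 + 3 = 6.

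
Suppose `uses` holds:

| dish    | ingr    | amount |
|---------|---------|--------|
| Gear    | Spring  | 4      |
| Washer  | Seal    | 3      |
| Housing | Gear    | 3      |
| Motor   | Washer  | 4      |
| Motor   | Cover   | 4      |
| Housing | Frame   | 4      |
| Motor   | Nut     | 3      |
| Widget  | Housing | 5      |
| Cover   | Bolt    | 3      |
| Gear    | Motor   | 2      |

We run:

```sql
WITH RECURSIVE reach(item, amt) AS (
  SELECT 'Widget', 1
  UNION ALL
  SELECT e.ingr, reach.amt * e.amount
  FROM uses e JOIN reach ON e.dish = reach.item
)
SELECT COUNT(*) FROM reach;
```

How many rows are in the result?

11

Base: (Widget, amt=1).
Iteration 1: components of {Widget} -> Housing = 1*5 = 5.
Iteration 2: components of {Housing} -> Frame = 5*4 = 20, Gear = 5*3 = 15.
Iteration 3: components of {Frame,Gear} -> Motor = 15*2 = 30, Spring = 15*4 = 60.
Iteration 4: components of {Motor,Spring} -> Cover = 30*4 = 120, Nut = 30*3 = 90, Washer = 30*4 = 120.
Iteration 5: components of {Cover,Nut,Washer} -> Bolt = 120*3 = 360, Seal = 120*3 = 360.
Iteration 6: no further components; recursion stops.
Total rows emitted: 11.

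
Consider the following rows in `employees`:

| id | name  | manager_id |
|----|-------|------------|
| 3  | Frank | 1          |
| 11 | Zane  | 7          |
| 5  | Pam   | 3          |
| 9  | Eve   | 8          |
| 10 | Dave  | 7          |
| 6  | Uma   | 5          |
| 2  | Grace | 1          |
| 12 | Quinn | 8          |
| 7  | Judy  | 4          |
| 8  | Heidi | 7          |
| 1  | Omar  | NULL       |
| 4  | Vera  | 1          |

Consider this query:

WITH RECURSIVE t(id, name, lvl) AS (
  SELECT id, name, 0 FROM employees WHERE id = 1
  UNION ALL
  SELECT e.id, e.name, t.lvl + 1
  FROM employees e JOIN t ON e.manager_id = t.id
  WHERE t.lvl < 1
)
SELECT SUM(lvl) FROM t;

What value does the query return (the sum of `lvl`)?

Base: id=1 (Omar) at lvl 0.
Iteration 1: rows with manager_id in {1} -> Grace (id 2, lvl 1), Frank (id 3, lvl 1), Vera (id 4, lvl 1).
Iteration 2: lvl < 1 fails for all current rows; recursion stops.
SUM(lvl) = 0 + 1 + 1 + 1 = 3.

3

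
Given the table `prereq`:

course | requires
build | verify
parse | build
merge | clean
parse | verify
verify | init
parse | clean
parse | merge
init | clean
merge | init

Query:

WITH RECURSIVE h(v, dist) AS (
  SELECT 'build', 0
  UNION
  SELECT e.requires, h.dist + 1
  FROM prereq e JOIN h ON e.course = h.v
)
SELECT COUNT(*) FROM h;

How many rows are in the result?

4

Base: (build, dist=0).
Iteration 1: edges from {build} -> (verify, dist=1).
Iteration 2: edges from {verify} -> (init, dist=2).
Iteration 3: edges from {init} -> (clean, dist=3).
Iteration 4: no outgoing edges from {clean}; recursion stops.
Total rows emitted: 4.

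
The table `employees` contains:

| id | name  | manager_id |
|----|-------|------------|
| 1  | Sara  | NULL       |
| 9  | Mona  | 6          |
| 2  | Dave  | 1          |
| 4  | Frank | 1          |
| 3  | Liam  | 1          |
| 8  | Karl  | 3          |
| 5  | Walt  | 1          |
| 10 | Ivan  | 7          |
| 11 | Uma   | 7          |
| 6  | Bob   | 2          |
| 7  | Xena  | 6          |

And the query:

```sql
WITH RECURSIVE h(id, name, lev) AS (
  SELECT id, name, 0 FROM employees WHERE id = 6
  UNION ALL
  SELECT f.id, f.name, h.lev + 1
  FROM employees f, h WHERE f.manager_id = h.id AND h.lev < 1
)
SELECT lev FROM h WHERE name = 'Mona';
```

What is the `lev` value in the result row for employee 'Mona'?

1

Base: id=6 (Bob) at lev 0.
Iteration 1: rows with manager_id in {6} -> Xena (id 7, lev 1), Mona (id 9, lev 1).
Iteration 2: lev < 1 fails for all current rows; recursion stops.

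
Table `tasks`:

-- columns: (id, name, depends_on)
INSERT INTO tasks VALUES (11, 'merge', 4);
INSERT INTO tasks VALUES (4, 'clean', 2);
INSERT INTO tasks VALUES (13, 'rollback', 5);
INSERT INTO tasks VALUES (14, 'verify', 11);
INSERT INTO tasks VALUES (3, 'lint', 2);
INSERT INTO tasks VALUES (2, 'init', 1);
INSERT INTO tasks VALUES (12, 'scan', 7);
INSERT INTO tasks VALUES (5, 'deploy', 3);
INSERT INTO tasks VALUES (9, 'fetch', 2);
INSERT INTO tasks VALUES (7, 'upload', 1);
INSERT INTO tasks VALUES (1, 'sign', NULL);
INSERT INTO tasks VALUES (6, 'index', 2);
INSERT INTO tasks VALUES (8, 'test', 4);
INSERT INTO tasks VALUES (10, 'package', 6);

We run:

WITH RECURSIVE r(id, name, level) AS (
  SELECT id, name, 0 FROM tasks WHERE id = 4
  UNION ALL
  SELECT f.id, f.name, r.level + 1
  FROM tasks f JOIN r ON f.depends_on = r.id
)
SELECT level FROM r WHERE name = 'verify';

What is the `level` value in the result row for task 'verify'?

2

Base: id=4 (clean) at level 0.
Iteration 1: rows with depends_on in {4} -> test (id 8, level 1), merge (id 11, level 1).
Iteration 2: rows with depends_on in {8,11} -> verify (id 14, level 2).
Iteration 3: no rows with depends_on in {14}; recursion stops.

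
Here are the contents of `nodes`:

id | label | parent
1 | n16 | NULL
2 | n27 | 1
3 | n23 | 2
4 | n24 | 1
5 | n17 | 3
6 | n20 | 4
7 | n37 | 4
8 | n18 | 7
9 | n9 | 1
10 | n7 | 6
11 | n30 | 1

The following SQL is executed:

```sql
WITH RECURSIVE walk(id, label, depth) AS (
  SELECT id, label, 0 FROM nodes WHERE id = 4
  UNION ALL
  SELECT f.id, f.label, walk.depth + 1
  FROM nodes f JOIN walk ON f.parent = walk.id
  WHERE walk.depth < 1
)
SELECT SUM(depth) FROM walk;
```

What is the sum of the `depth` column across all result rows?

2

Base: id=4 (n24) at depth 0.
Iteration 1: rows with parent in {4} -> n20 (id 6, depth 1), n37 (id 7, depth 1).
Iteration 2: depth < 1 fails for all current rows; recursion stops.
SUM(depth) = 0 + 1 + 1 = 2.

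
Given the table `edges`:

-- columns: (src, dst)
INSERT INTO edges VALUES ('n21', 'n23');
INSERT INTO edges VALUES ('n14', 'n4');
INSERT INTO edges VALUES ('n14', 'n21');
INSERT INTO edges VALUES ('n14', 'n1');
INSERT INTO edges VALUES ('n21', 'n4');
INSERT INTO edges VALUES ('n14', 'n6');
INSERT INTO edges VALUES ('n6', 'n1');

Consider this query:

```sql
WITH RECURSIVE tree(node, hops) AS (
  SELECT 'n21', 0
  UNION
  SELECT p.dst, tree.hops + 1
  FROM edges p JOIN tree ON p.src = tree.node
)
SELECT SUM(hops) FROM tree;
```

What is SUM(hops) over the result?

2

Base: (n21, hops=0).
Iteration 1: edges from {n21} -> (n23, hops=1), (n4, hops=1).
Iteration 2: no outgoing edges from {n23,n4}; recursion stops.
SUM(hops) = 0 + 1 + 1 = 2.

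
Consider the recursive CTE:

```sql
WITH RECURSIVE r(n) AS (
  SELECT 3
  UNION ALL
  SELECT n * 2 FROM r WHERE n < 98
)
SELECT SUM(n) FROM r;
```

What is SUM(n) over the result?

Base: n=3.
Iteration 1: 3 < 98 holds -> n = 3 * 2 = 6.
Iteration 2: 6 < 98 holds -> n = 6 * 2 = 12.
Iteration 3: 12 < 98 holds -> n = 12 * 2 = 24.
Iteration 4: 24 < 98 holds -> n = 24 * 2 = 48.
Iteration 5: 48 < 98 holds -> n = 48 * 2 = 96.
Iteration 6: 96 < 98 holds -> n = 96 * 2 = 192.
Iteration 7: 192 < 98 fails; recursion stops.
SUM(n) = 3 + 6 + 12 + 24 + 48 + 96 + 192 = 381.

381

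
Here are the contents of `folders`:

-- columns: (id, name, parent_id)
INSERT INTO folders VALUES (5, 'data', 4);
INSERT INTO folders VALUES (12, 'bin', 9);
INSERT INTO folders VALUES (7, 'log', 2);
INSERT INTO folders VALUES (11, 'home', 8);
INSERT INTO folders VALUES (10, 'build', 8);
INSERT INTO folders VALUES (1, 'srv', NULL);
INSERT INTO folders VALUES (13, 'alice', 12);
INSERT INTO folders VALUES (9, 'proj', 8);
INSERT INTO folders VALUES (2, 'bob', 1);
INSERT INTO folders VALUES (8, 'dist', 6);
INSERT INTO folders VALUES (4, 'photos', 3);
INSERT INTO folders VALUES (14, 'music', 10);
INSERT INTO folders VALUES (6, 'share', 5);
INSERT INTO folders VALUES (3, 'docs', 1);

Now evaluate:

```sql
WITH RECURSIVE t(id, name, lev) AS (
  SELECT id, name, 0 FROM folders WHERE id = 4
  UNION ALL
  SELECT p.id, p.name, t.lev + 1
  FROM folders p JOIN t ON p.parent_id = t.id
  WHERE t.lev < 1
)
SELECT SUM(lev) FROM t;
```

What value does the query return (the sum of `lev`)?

Base: id=4 (photos) at lev 0.
Iteration 1: rows with parent_id in {4} -> data (id 5, lev 1).
Iteration 2: lev < 1 fails for all current rows; recursion stops.
SUM(lev) = 0 + 1 = 1.

1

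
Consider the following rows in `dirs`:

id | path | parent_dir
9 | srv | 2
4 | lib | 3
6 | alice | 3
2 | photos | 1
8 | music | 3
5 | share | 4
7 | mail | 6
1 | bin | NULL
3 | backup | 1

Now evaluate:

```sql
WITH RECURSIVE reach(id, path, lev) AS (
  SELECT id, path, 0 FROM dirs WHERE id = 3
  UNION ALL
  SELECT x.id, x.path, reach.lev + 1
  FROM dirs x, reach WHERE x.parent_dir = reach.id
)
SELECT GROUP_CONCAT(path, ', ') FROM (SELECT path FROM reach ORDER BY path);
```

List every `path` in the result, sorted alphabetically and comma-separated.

alice, backup, lib, mail, music, share

Base: id=3 (backup) at lev 0.
Iteration 1: rows with parent_dir in {3} -> lib (id 4, lev 1), alice (id 6, lev 1), music (id 8, lev 1).
Iteration 2: rows with parent_dir in {4,6,8} -> share (id 5, lev 2), mail (id 7, lev 2).
Iteration 3: no rows with parent_dir in {5,7}; recursion stops.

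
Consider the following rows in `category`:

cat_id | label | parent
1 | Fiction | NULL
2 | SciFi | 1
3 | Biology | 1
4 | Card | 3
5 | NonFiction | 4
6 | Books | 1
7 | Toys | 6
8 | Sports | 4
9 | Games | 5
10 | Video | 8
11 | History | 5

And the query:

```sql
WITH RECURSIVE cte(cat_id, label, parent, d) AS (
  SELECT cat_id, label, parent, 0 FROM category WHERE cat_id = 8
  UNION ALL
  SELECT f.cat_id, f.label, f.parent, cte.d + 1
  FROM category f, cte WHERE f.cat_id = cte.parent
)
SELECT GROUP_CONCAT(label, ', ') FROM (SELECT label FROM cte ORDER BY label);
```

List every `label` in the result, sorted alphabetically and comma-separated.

Base: cat_id=8 (Sports), parent=4, d 0.
Iteration 1: join on cat_id=4 -> Card (id 4, parent=3, d 1).
Iteration 2: join on cat_id=3 -> Biology (id 3, parent=1, d 2).
Iteration 3: join on cat_id=1 -> Fiction (id 1, parent=NULL, d 3).
Iteration 4: parent is NULL; no match; recursion stops.

Biology, Card, Fiction, Sports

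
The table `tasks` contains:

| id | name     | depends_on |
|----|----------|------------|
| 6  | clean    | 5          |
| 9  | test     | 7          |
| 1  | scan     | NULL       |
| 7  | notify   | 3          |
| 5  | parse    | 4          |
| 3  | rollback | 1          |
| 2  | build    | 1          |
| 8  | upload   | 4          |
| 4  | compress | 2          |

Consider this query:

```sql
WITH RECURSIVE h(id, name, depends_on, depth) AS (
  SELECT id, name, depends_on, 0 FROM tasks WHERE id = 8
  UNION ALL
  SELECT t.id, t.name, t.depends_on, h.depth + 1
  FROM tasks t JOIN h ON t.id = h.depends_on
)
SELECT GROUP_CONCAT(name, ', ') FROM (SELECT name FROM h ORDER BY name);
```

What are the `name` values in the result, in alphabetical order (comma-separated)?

build, compress, scan, upload

Base: id=8 (upload), depends_on=4, depth 0.
Iteration 1: join on id=4 -> compress (id 4, depends_on=2, depth 1).
Iteration 2: join on id=2 -> build (id 2, depends_on=1, depth 2).
Iteration 3: join on id=1 -> scan (id 1, depends_on=NULL, depth 3).
Iteration 4: depends_on is NULL; no match; recursion stops.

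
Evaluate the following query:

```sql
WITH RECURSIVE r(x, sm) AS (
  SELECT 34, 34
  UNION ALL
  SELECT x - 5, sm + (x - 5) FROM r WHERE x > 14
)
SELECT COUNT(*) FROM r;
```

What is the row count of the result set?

5

Base: x=34, sm=34.
Iteration 1: 34 > 14 holds -> x = 34 - 5 = 29, sm = 34 + 29 = 63.
Iteration 2: 29 > 14 holds -> x = 29 - 5 = 24, sm = 63 + 24 = 87.
Iteration 3: 24 > 14 holds -> x = 24 - 5 = 19, sm = 87 + 19 = 106.
Iteration 4: 19 > 14 holds -> x = 19 - 5 = 14, sm = 106 + 14 = 120.
Iteration 5: 14 > 14 fails; recursion stops.
Total rows emitted: 5.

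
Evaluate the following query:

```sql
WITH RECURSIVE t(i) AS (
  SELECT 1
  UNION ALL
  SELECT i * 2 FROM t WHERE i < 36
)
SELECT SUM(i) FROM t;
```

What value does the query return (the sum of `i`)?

127

Base: i=1.
Iteration 1: 1 < 36 holds -> i = 1 * 2 = 2.
Iteration 2: 2 < 36 holds -> i = 2 * 2 = 4.
Iteration 3: 4 < 36 holds -> i = 4 * 2 = 8.
Iteration 4: 8 < 36 holds -> i = 8 * 2 = 16.
Iteration 5: 16 < 36 holds -> i = 16 * 2 = 32.
Iteration 6: 32 < 36 holds -> i = 32 * 2 = 64.
Iteration 7: 64 < 36 fails; recursion stops.
SUM(i) = 1 + 2 + 4 + 8 + 16 + 32 + 64 = 127.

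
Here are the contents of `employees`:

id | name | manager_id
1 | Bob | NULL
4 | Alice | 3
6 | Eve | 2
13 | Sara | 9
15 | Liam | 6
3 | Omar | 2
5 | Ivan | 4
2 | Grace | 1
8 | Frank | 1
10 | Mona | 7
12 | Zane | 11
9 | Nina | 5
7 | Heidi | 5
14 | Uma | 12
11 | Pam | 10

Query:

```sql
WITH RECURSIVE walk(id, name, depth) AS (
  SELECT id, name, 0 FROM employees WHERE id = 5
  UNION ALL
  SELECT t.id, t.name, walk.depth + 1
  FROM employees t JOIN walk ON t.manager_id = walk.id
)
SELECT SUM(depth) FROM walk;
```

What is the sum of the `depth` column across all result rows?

18

Base: id=5 (Ivan) at depth 0.
Iteration 1: rows with manager_id in {5} -> Heidi (id 7, depth 1), Nina (id 9, depth 1).
Iteration 2: rows with manager_id in {7,9} -> Mona (id 10, depth 2), Sara (id 13, depth 2).
Iteration 3: rows with manager_id in {10,13} -> Pam (id 11, depth 3).
Iteration 4: rows with manager_id in {11} -> Zane (id 12, depth 4).
Iteration 5: rows with manager_id in {12} -> Uma (id 14, depth 5).
Iteration 6: no rows with manager_id in {14}; recursion stops.
SUM(depth) = 0 + 1 + 1 + 2 + 2 + 3 + 4 + 5 = 18.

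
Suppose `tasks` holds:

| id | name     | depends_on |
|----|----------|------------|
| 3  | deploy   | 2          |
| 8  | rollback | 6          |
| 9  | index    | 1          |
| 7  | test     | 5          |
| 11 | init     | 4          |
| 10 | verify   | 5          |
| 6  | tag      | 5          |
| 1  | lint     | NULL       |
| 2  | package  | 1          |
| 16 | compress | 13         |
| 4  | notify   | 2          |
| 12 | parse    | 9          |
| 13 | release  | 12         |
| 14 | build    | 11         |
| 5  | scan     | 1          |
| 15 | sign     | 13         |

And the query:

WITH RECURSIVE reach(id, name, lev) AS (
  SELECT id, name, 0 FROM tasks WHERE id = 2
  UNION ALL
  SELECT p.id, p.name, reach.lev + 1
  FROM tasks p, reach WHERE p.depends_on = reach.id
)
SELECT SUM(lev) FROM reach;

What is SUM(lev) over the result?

7

Base: id=2 (package) at lev 0.
Iteration 1: rows with depends_on in {2} -> deploy (id 3, lev 1), notify (id 4, lev 1).
Iteration 2: rows with depends_on in {3,4} -> init (id 11, lev 2).
Iteration 3: rows with depends_on in {11} -> build (id 14, lev 3).
Iteration 4: no rows with depends_on in {14}; recursion stops.
SUM(lev) = 0 + 1 + 1 + 2 + 3 = 7.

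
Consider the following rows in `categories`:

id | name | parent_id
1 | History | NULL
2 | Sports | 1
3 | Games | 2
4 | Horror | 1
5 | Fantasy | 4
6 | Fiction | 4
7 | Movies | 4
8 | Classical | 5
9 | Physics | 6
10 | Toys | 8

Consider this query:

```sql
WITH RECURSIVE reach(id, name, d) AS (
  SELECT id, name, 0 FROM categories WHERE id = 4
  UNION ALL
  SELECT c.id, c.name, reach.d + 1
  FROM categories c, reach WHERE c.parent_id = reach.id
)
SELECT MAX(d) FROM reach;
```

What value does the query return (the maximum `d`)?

Base: id=4 (Horror) at d 0.
Iteration 1: rows with parent_id in {4} -> Fantasy (id 5, d 1), Fiction (id 6, d 1), Movies (id 7, d 1).
Iteration 2: rows with parent_id in {5,6,7} -> Classical (id 8, d 2), Physics (id 9, d 2).
Iteration 3: rows with parent_id in {8,9} -> Toys (id 10, d 3).
Iteration 4: no rows with parent_id in {10}; recursion stops.
d values: 0, 1, 1, 1, 2, 2, 3; the maximum is 3.

3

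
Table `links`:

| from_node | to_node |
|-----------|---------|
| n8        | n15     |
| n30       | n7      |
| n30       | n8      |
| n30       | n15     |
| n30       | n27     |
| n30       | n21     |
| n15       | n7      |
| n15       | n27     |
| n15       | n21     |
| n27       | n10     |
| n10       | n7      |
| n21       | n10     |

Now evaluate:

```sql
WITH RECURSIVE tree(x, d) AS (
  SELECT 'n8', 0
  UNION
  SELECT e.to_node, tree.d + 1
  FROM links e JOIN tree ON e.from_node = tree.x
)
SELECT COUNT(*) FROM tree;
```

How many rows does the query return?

7

Base: (n8, d=0).
Iteration 1: edges from {n8} -> (n15, d=1).
Iteration 2: edges from {n15} -> (n21, d=2), (n27, d=2), (n7, d=2).
Iteration 3: edges from {n21,n27,n7} -> (n10, d=3). [UNION drops 1 duplicate row(s)]
Iteration 4: edges from {n10} -> (n7, d=4).
Iteration 5: no outgoing edges from {n7}; recursion stops.
Total rows emitted: 7.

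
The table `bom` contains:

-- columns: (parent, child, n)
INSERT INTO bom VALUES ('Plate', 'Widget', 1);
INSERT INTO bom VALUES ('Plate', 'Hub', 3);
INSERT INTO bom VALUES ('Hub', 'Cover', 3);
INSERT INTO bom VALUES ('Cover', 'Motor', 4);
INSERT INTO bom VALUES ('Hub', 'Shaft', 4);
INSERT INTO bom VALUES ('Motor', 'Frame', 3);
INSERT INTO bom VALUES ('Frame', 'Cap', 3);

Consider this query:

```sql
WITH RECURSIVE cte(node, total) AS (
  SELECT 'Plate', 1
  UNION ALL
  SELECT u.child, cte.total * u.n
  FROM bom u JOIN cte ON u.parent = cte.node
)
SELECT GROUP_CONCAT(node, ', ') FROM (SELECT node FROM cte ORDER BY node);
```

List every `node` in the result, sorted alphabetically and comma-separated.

Cap, Cover, Frame, Hub, Motor, Plate, Shaft, Widget

Base: (Plate, total=1).
Iteration 1: components of {Plate} -> Hub = 1*3 = 3, Widget = 1*1 = 1.
Iteration 2: components of {Hub,Widget} -> Cover = 3*3 = 9, Shaft = 3*4 = 12.
Iteration 3: components of {Cover,Shaft} -> Motor = 9*4 = 36.
Iteration 4: components of {Motor} -> Frame = 36*3 = 108.
Iteration 5: components of {Frame} -> Cap = 108*3 = 324.
Iteration 6: no further components; recursion stops.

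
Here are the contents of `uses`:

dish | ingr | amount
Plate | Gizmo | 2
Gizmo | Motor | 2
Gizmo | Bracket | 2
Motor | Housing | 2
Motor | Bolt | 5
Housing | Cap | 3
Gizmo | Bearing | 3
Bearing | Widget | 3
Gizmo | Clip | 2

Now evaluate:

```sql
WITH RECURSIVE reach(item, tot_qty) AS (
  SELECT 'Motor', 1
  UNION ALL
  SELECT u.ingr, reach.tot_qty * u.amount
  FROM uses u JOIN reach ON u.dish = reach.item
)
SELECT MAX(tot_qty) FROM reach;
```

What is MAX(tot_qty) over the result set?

Base: (Motor, tot_qty=1).
Iteration 1: components of {Motor} -> Bolt = 1*5 = 5, Housing = 1*2 = 2.
Iteration 2: components of {Bolt,Housing} -> Cap = 2*3 = 6.
Iteration 3: no further components; recursion stops.
tot_qty values: 1, 2, 5, 6; the maximum is 6.

6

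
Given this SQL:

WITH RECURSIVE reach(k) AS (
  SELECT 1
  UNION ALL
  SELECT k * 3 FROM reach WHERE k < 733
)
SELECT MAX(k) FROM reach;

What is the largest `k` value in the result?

Base: k=1.
Iteration 1: 1 < 733 holds -> k = 1 * 3 = 3.
Iteration 2: 3 < 733 holds -> k = 3 * 3 = 9.
Iteration 3: 9 < 733 holds -> k = 9 * 3 = 27.
Iteration 4: 27 < 733 holds -> k = 27 * 3 = 81.
Iteration 5: 81 < 733 holds -> k = 81 * 3 = 243.
Iteration 6: 243 < 733 holds -> k = 243 * 3 = 729.
Iteration 7: 729 < 733 holds -> k = 729 * 3 = 2187.
Iteration 8: 2187 < 733 fails; recursion stops.
k values: 1, 3, 9, 27, 81, 243, 729, 2187; the maximum is 2187.

2187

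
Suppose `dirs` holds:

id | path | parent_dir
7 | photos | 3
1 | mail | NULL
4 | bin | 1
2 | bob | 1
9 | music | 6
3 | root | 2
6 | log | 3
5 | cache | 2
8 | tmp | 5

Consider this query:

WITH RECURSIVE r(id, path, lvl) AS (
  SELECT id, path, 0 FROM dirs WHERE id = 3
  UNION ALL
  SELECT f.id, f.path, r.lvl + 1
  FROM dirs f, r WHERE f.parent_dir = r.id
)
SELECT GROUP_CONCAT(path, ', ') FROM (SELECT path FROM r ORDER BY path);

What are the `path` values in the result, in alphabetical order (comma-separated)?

Base: id=3 (root) at lvl 0.
Iteration 1: rows with parent_dir in {3} -> log (id 6, lvl 1), photos (id 7, lvl 1).
Iteration 2: rows with parent_dir in {6,7} -> music (id 9, lvl 2).
Iteration 3: no rows with parent_dir in {9}; recursion stops.

log, music, photos, root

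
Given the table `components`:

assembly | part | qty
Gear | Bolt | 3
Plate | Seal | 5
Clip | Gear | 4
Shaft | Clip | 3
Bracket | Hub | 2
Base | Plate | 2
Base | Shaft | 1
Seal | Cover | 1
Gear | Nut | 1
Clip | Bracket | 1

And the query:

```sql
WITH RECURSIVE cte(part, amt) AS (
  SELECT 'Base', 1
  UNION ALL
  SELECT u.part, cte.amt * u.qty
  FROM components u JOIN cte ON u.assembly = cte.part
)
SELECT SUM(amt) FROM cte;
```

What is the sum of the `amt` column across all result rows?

Base: (Base, amt=1).
Iteration 1: components of {Base} -> Plate = 1*2 = 2, Shaft = 1*1 = 1.
Iteration 2: components of {Plate,Shaft} -> Clip = 1*3 = 3, Seal = 2*5 = 10.
Iteration 3: components of {Clip,Seal} -> Bracket = 3*1 = 3, Cover = 10*1 = 10, Gear = 3*4 = 12.
Iteration 4: components of {Bracket,Cover,Gear} -> Bolt = 12*3 = 36, Hub = 3*2 = 6, Nut = 12*1 = 12.
Iteration 5: no further components; recursion stops.
SUM(amt) = 1 + 1 + 2 + 3 + 10 + 12 + 3 + 10 + 36 + 12 + 6 = 96.

96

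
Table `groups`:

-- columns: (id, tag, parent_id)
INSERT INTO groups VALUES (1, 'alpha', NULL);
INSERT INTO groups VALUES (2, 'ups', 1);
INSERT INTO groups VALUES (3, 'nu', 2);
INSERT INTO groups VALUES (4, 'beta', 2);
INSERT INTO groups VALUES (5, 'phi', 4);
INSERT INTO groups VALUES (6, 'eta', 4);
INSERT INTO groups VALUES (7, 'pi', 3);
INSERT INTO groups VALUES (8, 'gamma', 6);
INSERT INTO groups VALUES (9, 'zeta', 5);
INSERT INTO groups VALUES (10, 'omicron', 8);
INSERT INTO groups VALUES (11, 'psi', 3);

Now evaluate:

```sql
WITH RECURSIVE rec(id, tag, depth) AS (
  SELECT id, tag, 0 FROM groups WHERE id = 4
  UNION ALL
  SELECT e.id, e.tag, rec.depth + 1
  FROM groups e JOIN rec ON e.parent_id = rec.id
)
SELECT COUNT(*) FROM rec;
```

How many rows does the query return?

Base: id=4 (beta) at depth 0.
Iteration 1: rows with parent_id in {4} -> phi (id 5, depth 1), eta (id 6, depth 1).
Iteration 2: rows with parent_id in {5,6} -> gamma (id 8, depth 2), zeta (id 9, depth 2).
Iteration 3: rows with parent_id in {8,9} -> omicron (id 10, depth 3).
Iteration 4: no rows with parent_id in {10}; recursion stops.
Total rows emitted: 6.

6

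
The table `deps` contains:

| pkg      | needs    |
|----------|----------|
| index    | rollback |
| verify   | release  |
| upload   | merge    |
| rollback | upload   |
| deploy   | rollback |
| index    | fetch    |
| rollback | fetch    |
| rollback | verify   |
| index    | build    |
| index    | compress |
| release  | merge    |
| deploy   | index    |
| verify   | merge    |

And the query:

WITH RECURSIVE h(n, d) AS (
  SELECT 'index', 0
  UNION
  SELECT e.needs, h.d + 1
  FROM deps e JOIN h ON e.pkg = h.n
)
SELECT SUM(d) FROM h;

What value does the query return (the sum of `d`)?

Base: (index, d=0).
Iteration 1: edges from {index} -> (build, d=1), (compress, d=1), (fetch, d=1), (rollback, d=1).
Iteration 2: edges from {build,compress,fetch,rollback} -> (fetch, d=2), (upload, d=2), (verify, d=2).
Iteration 3: edges from {fetch,upload,verify} -> (merge, d=3), (release, d=3). [UNION drops 1 duplicate row(s)]
Iteration 4: edges from {merge,release} -> (merge, d=4).
Iteration 5: no outgoing edges from {merge}; recursion stops.
SUM(d) = 0 + 1 + 1 + 1 + 1 + 2 + 2 + 2 + 3 + 3 + 4 = 20.

20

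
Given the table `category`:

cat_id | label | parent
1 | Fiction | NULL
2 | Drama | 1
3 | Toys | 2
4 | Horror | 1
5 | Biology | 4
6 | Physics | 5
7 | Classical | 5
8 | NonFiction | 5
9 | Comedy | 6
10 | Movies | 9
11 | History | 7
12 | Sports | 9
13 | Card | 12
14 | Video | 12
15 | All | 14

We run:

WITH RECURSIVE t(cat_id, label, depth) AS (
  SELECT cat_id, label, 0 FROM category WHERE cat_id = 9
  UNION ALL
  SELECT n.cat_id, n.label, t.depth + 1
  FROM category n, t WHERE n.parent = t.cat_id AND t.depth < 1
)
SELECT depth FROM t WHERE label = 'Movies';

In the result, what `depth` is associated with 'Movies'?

Base: cat_id=9 (Comedy) at depth 0.
Iteration 1: rows with parent in {9} -> Movies (id 10, depth 1), Sports (id 12, depth 1).
Iteration 2: depth < 1 fails for all current rows; recursion stops.

1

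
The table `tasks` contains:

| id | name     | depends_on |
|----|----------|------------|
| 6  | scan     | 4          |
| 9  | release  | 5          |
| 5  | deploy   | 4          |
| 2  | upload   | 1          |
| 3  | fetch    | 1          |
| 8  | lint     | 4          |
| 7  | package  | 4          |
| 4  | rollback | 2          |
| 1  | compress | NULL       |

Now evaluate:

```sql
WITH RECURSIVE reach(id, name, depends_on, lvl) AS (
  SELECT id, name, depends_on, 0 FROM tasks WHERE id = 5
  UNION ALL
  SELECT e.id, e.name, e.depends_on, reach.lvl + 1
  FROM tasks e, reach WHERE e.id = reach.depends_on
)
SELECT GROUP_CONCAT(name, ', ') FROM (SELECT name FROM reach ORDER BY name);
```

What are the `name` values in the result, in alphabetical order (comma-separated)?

Base: id=5 (deploy), depends_on=4, lvl 0.
Iteration 1: join on id=4 -> rollback (id 4, depends_on=2, lvl 1).
Iteration 2: join on id=2 -> upload (id 2, depends_on=1, lvl 2).
Iteration 3: join on id=1 -> compress (id 1, depends_on=NULL, lvl 3).
Iteration 4: depends_on is NULL; no match; recursion stops.

compress, deploy, rollback, upload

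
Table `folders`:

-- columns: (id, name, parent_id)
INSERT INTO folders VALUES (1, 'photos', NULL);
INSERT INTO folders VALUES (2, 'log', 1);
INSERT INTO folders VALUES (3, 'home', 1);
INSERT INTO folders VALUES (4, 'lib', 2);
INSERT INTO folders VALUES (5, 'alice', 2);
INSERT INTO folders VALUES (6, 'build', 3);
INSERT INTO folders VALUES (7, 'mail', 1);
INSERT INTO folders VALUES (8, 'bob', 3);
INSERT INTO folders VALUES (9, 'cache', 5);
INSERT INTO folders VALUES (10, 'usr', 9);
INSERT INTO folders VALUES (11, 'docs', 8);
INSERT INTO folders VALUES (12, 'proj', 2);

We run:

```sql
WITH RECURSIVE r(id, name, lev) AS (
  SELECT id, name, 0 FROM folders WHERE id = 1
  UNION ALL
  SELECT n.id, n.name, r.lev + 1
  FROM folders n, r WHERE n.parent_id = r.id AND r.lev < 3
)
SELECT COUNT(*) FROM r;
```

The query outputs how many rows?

Base: id=1 (photos) at lev 0.
Iteration 1: rows with parent_id in {1} -> log (id 2, lev 1), home (id 3, lev 1), mail (id 7, lev 1).
Iteration 2: rows with parent_id in {2,3,7} -> lib (id 4, lev 2), alice (id 5, lev 2), build (id 6, lev 2), bob (id 8, lev 2), proj (id 12, lev 2).
Iteration 3: rows with parent_id in {4,5,6,8,12} -> cache (id 9, lev 3), docs (id 11, lev 3).
Iteration 4: lev < 3 fails for all current rows; recursion stops.
Total rows emitted: 11.

11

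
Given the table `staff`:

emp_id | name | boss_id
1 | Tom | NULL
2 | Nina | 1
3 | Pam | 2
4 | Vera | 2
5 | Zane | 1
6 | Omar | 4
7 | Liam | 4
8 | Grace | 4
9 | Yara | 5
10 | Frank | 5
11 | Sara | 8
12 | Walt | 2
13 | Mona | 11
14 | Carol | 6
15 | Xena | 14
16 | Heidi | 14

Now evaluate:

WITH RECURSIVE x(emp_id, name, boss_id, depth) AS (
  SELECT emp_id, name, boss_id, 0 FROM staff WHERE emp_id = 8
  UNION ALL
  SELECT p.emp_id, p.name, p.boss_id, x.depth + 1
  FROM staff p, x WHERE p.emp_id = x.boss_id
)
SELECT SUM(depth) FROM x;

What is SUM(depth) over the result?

6

Base: emp_id=8 (Grace), boss_id=4, depth 0.
Iteration 1: join on emp_id=4 -> Vera (id 4, boss_id=2, depth 1).
Iteration 2: join on emp_id=2 -> Nina (id 2, boss_id=1, depth 2).
Iteration 3: join on emp_id=1 -> Tom (id 1, boss_id=NULL, depth 3).
Iteration 4: boss_id is NULL; no match; recursion stops.
SUM(depth) = 0 + 1 + 2 + 3 = 6.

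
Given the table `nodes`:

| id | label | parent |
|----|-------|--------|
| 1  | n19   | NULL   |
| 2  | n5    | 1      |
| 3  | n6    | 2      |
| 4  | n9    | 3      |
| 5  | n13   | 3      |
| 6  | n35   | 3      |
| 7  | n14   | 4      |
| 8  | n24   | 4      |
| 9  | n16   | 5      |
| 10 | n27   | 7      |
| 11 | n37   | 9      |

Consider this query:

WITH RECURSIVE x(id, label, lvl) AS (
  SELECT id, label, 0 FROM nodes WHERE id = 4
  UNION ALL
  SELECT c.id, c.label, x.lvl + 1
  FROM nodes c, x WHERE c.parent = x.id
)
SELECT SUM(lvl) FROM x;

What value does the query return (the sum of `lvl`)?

Base: id=4 (n9) at lvl 0.
Iteration 1: rows with parent in {4} -> n14 (id 7, lvl 1), n24 (id 8, lvl 1).
Iteration 2: rows with parent in {7,8} -> n27 (id 10, lvl 2).
Iteration 3: no rows with parent in {10}; recursion stops.
SUM(lvl) = 0 + 1 + 1 + 2 = 4.

4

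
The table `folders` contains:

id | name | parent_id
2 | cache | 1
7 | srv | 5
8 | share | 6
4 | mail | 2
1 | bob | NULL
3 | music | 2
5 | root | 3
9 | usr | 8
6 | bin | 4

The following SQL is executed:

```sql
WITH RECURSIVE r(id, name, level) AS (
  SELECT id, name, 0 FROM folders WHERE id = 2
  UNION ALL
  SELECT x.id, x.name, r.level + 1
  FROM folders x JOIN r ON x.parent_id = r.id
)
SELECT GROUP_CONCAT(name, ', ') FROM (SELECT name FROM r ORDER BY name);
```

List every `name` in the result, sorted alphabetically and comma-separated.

bin, cache, mail, music, root, share, srv, usr

Base: id=2 (cache) at level 0.
Iteration 1: rows with parent_id in {2} -> music (id 3, level 1), mail (id 4, level 1).
Iteration 2: rows with parent_id in {3,4} -> root (id 5, level 2), bin (id 6, level 2).
Iteration 3: rows with parent_id in {5,6} -> srv (id 7, level 3), share (id 8, level 3).
Iteration 4: rows with parent_id in {7,8} -> usr (id 9, level 4).
Iteration 5: no rows with parent_id in {9}; recursion stops.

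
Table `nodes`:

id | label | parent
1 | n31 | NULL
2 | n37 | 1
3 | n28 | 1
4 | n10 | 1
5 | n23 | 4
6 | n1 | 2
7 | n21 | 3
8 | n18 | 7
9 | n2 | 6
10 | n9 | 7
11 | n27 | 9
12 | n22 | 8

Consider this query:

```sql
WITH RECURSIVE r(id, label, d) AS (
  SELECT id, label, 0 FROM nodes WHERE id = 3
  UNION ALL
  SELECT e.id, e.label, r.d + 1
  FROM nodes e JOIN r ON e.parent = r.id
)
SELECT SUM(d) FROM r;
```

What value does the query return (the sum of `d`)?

8

Base: id=3 (n28) at d 0.
Iteration 1: rows with parent in {3} -> n21 (id 7, d 1).
Iteration 2: rows with parent in {7} -> n18 (id 8, d 2), n9 (id 10, d 2).
Iteration 3: rows with parent in {8,10} -> n22 (id 12, d 3).
Iteration 4: no rows with parent in {12}; recursion stops.
SUM(d) = 0 + 1 + 2 + 2 + 3 = 8.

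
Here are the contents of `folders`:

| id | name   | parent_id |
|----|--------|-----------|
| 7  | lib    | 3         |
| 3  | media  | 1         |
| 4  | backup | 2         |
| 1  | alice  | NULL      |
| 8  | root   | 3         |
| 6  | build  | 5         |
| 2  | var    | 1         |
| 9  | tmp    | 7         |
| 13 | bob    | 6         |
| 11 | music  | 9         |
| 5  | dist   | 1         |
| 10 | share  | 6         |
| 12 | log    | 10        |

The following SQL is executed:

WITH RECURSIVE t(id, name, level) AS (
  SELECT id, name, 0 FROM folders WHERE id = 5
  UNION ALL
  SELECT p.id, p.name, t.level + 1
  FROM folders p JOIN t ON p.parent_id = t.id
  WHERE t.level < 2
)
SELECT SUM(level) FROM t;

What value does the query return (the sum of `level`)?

5

Base: id=5 (dist) at level 0.
Iteration 1: rows with parent_id in {5} -> build (id 6, level 1).
Iteration 2: rows with parent_id in {6} -> share (id 10, level 2), bob (id 13, level 2).
Iteration 3: level < 2 fails for all current rows; recursion stops.
SUM(level) = 0 + 1 + 2 + 2 = 5.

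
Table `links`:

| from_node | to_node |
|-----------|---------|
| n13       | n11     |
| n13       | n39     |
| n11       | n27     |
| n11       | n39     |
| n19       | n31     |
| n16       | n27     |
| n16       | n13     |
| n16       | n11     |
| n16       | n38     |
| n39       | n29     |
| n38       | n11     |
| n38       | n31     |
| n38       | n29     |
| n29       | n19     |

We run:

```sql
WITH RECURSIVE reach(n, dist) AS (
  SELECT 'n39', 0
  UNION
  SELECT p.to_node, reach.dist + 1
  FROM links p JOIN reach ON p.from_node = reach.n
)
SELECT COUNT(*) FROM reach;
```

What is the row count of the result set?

Base: (n39, dist=0).
Iteration 1: edges from {n39} -> (n29, dist=1).
Iteration 2: edges from {n29} -> (n19, dist=2).
Iteration 3: edges from {n19} -> (n31, dist=3).
Iteration 4: no outgoing edges from {n31}; recursion stops.
Total rows emitted: 4.

4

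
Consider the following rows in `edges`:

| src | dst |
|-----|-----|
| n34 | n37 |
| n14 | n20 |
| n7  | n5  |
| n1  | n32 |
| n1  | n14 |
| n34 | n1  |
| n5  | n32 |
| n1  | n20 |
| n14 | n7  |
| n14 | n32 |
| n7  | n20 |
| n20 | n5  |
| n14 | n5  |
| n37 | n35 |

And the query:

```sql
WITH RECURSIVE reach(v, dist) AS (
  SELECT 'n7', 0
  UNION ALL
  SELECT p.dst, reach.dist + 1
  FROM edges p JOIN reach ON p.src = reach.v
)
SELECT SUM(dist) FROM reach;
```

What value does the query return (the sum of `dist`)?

Base: (n7, dist=0).
Iteration 1: edges from {n7} -> (n20, dist=1), (n5, dist=1).
Iteration 2: edges from {n20,n5} -> (n32, dist=2), (n5, dist=2).
Iteration 3: edges from {n32,n5} -> (n32, dist=3).
Iteration 4: no outgoing edges from {n32}; recursion stops.
SUM(dist) = 0 + 1 + 1 + 2 + 2 + 3 = 9.

9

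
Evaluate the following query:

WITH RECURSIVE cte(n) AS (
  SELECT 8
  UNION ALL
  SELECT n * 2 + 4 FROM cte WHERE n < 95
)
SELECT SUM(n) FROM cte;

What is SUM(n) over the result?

352

Base: n=8.
Iteration 1: 8 < 95 holds -> n = 8 * 2 + 4 = 20.
Iteration 2: 20 < 95 holds -> n = 20 * 2 + 4 = 44.
Iteration 3: 44 < 95 holds -> n = 44 * 2 + 4 = 92.
Iteration 4: 92 < 95 holds -> n = 92 * 2 + 4 = 188.
Iteration 5: 188 < 95 fails; recursion stops.
SUM(n) = 8 + 20 + 44 + 92 + 188 = 352.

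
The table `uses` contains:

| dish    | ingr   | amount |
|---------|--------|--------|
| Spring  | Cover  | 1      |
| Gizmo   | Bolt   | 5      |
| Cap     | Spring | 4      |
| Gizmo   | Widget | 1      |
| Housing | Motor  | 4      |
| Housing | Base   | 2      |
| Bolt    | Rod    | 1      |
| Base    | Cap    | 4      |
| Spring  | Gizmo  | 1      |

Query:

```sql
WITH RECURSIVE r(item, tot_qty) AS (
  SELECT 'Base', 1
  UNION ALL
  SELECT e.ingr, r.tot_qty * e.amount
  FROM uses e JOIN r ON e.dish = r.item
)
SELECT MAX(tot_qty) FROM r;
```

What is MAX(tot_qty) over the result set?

80

Base: (Base, tot_qty=1).
Iteration 1: components of {Base} -> Cap = 1*4 = 4.
Iteration 2: components of {Cap} -> Spring = 4*4 = 16.
Iteration 3: components of {Spring} -> Cover = 16*1 = 16, Gizmo = 16*1 = 16.
Iteration 4: components of {Cover,Gizmo} -> Bolt = 16*5 = 80, Widget = 16*1 = 16.
Iteration 5: components of {Bolt,Widget} -> Rod = 80*1 = 80.
Iteration 6: no further components; recursion stops.
tot_qty values: 1, 4, 16, 16, 16, 80, 16, 80; the maximum is 80.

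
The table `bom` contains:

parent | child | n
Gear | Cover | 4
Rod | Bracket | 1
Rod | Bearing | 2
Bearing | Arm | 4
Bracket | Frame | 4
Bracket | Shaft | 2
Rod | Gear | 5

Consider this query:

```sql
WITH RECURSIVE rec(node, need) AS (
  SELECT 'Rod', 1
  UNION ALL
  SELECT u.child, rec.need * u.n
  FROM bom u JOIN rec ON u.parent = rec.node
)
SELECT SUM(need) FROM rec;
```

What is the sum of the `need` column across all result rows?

Base: (Rod, need=1).
Iteration 1: components of {Rod} -> Bearing = 1*2 = 2, Bracket = 1*1 = 1, Gear = 1*5 = 5.
Iteration 2: components of {Bearing,Bracket,Gear} -> Arm = 2*4 = 8, Cover = 5*4 = 20, Frame = 1*4 = 4, Shaft = 1*2 = 2.
Iteration 3: no further components; recursion stops.
SUM(need) = 1 + 1 + 5 + 2 + 4 + 2 + 20 + 8 = 43.

43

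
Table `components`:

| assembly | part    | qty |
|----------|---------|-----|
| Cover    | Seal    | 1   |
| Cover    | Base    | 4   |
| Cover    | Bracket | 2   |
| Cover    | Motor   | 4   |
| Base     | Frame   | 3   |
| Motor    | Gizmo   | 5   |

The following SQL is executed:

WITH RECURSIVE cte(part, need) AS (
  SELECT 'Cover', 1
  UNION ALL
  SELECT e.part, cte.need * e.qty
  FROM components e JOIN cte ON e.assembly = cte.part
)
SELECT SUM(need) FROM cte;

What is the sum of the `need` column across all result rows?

44

Base: (Cover, need=1).
Iteration 1: components of {Cover} -> Base = 1*4 = 4, Bracket = 1*2 = 2, Motor = 1*4 = 4, Seal = 1*1 = 1.
Iteration 2: components of {Base,Bracket,Motor,Seal} -> Frame = 4*3 = 12, Gizmo = 4*5 = 20.
Iteration 3: no further components; recursion stops.
SUM(need) = 1 + 1 + 4 + 2 + 4 + 12 + 20 = 44.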